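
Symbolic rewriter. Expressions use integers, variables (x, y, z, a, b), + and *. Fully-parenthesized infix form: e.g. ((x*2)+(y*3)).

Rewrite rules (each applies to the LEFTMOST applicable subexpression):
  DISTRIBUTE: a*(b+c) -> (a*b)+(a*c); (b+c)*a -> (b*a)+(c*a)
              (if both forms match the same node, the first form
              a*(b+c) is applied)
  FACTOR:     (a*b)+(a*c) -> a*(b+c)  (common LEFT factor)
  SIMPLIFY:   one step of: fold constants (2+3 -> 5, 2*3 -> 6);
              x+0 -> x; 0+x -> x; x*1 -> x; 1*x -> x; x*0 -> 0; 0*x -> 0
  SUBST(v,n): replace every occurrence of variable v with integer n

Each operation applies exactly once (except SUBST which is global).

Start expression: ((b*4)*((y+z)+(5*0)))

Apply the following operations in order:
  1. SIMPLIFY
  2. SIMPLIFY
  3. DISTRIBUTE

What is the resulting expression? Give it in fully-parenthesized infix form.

Start: ((b*4)*((y+z)+(5*0)))
Apply SIMPLIFY at RR (target: (5*0)): ((b*4)*((y+z)+(5*0))) -> ((b*4)*((y+z)+0))
Apply SIMPLIFY at R (target: ((y+z)+0)): ((b*4)*((y+z)+0)) -> ((b*4)*(y+z))
Apply DISTRIBUTE at root (target: ((b*4)*(y+z))): ((b*4)*(y+z)) -> (((b*4)*y)+((b*4)*z))

Answer: (((b*4)*y)+((b*4)*z))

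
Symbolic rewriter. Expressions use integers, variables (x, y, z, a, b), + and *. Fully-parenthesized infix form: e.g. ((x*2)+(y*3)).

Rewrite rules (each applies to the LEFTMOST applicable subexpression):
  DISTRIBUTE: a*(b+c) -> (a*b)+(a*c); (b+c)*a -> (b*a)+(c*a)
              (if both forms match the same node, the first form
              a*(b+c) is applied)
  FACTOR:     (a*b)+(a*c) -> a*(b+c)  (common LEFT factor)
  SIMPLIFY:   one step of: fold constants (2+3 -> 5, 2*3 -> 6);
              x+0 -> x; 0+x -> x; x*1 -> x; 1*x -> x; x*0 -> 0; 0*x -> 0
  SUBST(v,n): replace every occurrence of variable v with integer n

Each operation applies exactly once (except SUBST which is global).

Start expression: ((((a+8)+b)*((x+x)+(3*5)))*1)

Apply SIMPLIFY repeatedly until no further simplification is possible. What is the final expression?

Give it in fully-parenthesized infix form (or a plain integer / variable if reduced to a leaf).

Start: ((((a+8)+b)*((x+x)+(3*5)))*1)
Step 1: at root: ((((a+8)+b)*((x+x)+(3*5)))*1) -> (((a+8)+b)*((x+x)+(3*5))); overall: ((((a+8)+b)*((x+x)+(3*5)))*1) -> (((a+8)+b)*((x+x)+(3*5)))
Step 2: at RR: (3*5) -> 15; overall: (((a+8)+b)*((x+x)+(3*5))) -> (((a+8)+b)*((x+x)+15))
Fixed point: (((a+8)+b)*((x+x)+15))

Answer: (((a+8)+b)*((x+x)+15))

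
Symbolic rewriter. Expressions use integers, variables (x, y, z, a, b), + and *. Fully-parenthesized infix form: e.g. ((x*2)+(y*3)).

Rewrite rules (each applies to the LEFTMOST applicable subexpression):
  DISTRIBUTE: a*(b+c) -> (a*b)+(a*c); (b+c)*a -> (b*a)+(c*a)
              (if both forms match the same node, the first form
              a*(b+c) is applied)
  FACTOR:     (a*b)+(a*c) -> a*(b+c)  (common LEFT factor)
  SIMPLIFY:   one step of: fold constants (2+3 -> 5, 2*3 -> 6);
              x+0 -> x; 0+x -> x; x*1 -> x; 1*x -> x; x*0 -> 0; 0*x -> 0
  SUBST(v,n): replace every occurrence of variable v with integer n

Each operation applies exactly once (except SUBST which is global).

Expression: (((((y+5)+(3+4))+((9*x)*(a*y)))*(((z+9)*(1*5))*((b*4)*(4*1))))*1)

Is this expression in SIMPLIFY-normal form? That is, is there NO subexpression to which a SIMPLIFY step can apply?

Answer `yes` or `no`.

Answer: no

Derivation:
Expression: (((((y+5)+(3+4))+((9*x)*(a*y)))*(((z+9)*(1*5))*((b*4)*(4*1))))*1)
Scanning for simplifiable subexpressions (pre-order)...
  at root: (((((y+5)+(3+4))+((9*x)*(a*y)))*(((z+9)*(1*5))*((b*4)*(4*1))))*1) (SIMPLIFIABLE)
  at L: ((((y+5)+(3+4))+((9*x)*(a*y)))*(((z+9)*(1*5))*((b*4)*(4*1)))) (not simplifiable)
  at LL: (((y+5)+(3+4))+((9*x)*(a*y))) (not simplifiable)
  at LLL: ((y+5)+(3+4)) (not simplifiable)
  at LLLL: (y+5) (not simplifiable)
  at LLLR: (3+4) (SIMPLIFIABLE)
  at LLR: ((9*x)*(a*y)) (not simplifiable)
  at LLRL: (9*x) (not simplifiable)
  at LLRR: (a*y) (not simplifiable)
  at LR: (((z+9)*(1*5))*((b*4)*(4*1))) (not simplifiable)
  at LRL: ((z+9)*(1*5)) (not simplifiable)
  at LRLL: (z+9) (not simplifiable)
  at LRLR: (1*5) (SIMPLIFIABLE)
  at LRR: ((b*4)*(4*1)) (not simplifiable)
  at LRRL: (b*4) (not simplifiable)
  at LRRR: (4*1) (SIMPLIFIABLE)
Found simplifiable subexpr at path root: (((((y+5)+(3+4))+((9*x)*(a*y)))*(((z+9)*(1*5))*((b*4)*(4*1))))*1)
One SIMPLIFY step would give: ((((y+5)+(3+4))+((9*x)*(a*y)))*(((z+9)*(1*5))*((b*4)*(4*1))))
-> NOT in normal form.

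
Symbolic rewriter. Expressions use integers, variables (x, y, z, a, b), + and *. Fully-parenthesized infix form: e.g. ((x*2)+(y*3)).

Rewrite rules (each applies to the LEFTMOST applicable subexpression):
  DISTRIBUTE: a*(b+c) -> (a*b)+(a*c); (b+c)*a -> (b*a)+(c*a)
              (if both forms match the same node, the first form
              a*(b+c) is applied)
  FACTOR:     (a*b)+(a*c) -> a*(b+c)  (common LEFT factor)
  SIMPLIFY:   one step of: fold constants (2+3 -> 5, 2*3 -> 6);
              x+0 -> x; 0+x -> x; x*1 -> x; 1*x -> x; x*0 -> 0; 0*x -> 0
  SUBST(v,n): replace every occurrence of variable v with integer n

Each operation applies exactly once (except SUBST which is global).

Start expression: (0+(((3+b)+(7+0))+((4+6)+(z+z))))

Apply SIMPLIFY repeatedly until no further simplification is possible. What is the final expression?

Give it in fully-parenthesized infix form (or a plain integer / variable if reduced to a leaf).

Answer: (((3+b)+7)+(10+(z+z)))

Derivation:
Start: (0+(((3+b)+(7+0))+((4+6)+(z+z))))
Step 1: at root: (0+(((3+b)+(7+0))+((4+6)+(z+z)))) -> (((3+b)+(7+0))+((4+6)+(z+z))); overall: (0+(((3+b)+(7+0))+((4+6)+(z+z)))) -> (((3+b)+(7+0))+((4+6)+(z+z)))
Step 2: at LR: (7+0) -> 7; overall: (((3+b)+(7+0))+((4+6)+(z+z))) -> (((3+b)+7)+((4+6)+(z+z)))
Step 3: at RL: (4+6) -> 10; overall: (((3+b)+7)+((4+6)+(z+z))) -> (((3+b)+7)+(10+(z+z)))
Fixed point: (((3+b)+7)+(10+(z+z)))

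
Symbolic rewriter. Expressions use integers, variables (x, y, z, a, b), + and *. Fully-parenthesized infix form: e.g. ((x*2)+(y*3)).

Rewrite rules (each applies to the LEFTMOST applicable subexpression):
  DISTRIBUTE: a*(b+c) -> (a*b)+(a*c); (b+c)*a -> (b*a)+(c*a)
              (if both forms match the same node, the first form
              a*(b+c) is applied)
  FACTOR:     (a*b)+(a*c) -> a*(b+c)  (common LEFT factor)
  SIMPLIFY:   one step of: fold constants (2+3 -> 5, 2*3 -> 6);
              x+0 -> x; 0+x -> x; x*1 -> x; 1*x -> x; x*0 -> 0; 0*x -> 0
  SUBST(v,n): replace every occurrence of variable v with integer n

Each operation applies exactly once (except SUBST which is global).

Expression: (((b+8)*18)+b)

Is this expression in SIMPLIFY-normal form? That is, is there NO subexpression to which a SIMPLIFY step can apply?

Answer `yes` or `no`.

Expression: (((b+8)*18)+b)
Scanning for simplifiable subexpressions (pre-order)...
  at root: (((b+8)*18)+b) (not simplifiable)
  at L: ((b+8)*18) (not simplifiable)
  at LL: (b+8) (not simplifiable)
Result: no simplifiable subexpression found -> normal form.

Answer: yes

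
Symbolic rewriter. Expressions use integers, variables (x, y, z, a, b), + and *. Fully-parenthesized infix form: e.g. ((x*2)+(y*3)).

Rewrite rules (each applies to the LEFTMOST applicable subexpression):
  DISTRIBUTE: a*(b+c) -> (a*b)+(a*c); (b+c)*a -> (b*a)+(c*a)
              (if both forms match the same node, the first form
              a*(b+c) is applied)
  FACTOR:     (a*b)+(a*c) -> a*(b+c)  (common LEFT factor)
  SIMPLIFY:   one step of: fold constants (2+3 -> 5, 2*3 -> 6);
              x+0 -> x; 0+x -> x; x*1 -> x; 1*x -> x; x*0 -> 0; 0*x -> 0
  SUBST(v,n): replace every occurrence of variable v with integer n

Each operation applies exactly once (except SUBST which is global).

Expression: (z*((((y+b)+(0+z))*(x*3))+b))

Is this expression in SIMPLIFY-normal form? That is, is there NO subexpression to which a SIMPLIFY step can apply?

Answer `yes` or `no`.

Expression: (z*((((y+b)+(0+z))*(x*3))+b))
Scanning for simplifiable subexpressions (pre-order)...
  at root: (z*((((y+b)+(0+z))*(x*3))+b)) (not simplifiable)
  at R: ((((y+b)+(0+z))*(x*3))+b) (not simplifiable)
  at RL: (((y+b)+(0+z))*(x*3)) (not simplifiable)
  at RLL: ((y+b)+(0+z)) (not simplifiable)
  at RLLL: (y+b) (not simplifiable)
  at RLLR: (0+z) (SIMPLIFIABLE)
  at RLR: (x*3) (not simplifiable)
Found simplifiable subexpr at path RLLR: (0+z)
One SIMPLIFY step would give: (z*((((y+b)+z)*(x*3))+b))
-> NOT in normal form.

Answer: no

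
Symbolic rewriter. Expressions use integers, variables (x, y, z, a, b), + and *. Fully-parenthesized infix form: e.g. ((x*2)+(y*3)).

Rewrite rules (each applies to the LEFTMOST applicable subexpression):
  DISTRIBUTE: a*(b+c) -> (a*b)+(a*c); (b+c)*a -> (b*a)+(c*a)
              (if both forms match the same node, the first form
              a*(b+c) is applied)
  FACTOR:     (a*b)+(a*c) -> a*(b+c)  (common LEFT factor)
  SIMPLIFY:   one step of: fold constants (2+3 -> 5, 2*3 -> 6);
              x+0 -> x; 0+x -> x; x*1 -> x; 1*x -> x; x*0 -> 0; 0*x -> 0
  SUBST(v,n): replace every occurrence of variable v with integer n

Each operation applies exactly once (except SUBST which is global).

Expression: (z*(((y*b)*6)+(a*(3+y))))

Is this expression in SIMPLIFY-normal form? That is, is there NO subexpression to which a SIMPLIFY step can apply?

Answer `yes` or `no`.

Answer: yes

Derivation:
Expression: (z*(((y*b)*6)+(a*(3+y))))
Scanning for simplifiable subexpressions (pre-order)...
  at root: (z*(((y*b)*6)+(a*(3+y)))) (not simplifiable)
  at R: (((y*b)*6)+(a*(3+y))) (not simplifiable)
  at RL: ((y*b)*6) (not simplifiable)
  at RLL: (y*b) (not simplifiable)
  at RR: (a*(3+y)) (not simplifiable)
  at RRR: (3+y) (not simplifiable)
Result: no simplifiable subexpression found -> normal form.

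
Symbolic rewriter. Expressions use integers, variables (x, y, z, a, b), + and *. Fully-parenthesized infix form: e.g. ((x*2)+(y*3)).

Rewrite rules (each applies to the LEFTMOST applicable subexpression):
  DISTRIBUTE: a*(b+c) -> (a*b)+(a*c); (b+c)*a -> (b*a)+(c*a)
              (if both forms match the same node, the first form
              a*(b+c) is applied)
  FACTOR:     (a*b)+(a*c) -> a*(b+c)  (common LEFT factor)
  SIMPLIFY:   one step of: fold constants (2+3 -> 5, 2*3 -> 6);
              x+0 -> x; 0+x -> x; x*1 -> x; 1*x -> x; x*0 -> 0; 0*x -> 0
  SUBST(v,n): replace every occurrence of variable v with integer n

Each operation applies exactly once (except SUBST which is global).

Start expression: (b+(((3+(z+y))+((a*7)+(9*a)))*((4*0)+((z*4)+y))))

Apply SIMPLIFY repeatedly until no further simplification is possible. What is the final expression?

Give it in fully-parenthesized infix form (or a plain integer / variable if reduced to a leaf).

Answer: (b+(((3+(z+y))+((a*7)+(9*a)))*((z*4)+y)))

Derivation:
Start: (b+(((3+(z+y))+((a*7)+(9*a)))*((4*0)+((z*4)+y))))
Step 1: at RRL: (4*0) -> 0; overall: (b+(((3+(z+y))+((a*7)+(9*a)))*((4*0)+((z*4)+y)))) -> (b+(((3+(z+y))+((a*7)+(9*a)))*(0+((z*4)+y))))
Step 2: at RR: (0+((z*4)+y)) -> ((z*4)+y); overall: (b+(((3+(z+y))+((a*7)+(9*a)))*(0+((z*4)+y)))) -> (b+(((3+(z+y))+((a*7)+(9*a)))*((z*4)+y)))
Fixed point: (b+(((3+(z+y))+((a*7)+(9*a)))*((z*4)+y)))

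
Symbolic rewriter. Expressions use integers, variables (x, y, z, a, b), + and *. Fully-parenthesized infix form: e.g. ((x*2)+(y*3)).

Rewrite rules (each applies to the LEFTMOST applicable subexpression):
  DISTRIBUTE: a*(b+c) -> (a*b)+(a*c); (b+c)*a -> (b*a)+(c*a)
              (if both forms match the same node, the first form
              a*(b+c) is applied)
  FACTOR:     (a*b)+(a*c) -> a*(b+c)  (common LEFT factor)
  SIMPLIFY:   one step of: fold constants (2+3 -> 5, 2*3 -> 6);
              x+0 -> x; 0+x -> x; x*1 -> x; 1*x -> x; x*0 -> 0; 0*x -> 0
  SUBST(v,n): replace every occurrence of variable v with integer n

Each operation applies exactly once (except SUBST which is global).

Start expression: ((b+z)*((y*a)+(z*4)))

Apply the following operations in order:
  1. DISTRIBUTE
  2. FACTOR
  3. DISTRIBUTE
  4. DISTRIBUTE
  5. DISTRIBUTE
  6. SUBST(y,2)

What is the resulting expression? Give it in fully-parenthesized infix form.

Start: ((b+z)*((y*a)+(z*4)))
Apply DISTRIBUTE at root (target: ((b+z)*((y*a)+(z*4)))): ((b+z)*((y*a)+(z*4))) -> (((b+z)*(y*a))+((b+z)*(z*4)))
Apply FACTOR at root (target: (((b+z)*(y*a))+((b+z)*(z*4)))): (((b+z)*(y*a))+((b+z)*(z*4))) -> ((b+z)*((y*a)+(z*4)))
Apply DISTRIBUTE at root (target: ((b+z)*((y*a)+(z*4)))): ((b+z)*((y*a)+(z*4))) -> (((b+z)*(y*a))+((b+z)*(z*4)))
Apply DISTRIBUTE at L (target: ((b+z)*(y*a))): (((b+z)*(y*a))+((b+z)*(z*4))) -> (((b*(y*a))+(z*(y*a)))+((b+z)*(z*4)))
Apply DISTRIBUTE at R (target: ((b+z)*(z*4))): (((b*(y*a))+(z*(y*a)))+((b+z)*(z*4))) -> (((b*(y*a))+(z*(y*a)))+((b*(z*4))+(z*(z*4))))
Apply SUBST(y,2): (((b*(y*a))+(z*(y*a)))+((b*(z*4))+(z*(z*4)))) -> (((b*(2*a))+(z*(2*a)))+((b*(z*4))+(z*(z*4))))

Answer: (((b*(2*a))+(z*(2*a)))+((b*(z*4))+(z*(z*4))))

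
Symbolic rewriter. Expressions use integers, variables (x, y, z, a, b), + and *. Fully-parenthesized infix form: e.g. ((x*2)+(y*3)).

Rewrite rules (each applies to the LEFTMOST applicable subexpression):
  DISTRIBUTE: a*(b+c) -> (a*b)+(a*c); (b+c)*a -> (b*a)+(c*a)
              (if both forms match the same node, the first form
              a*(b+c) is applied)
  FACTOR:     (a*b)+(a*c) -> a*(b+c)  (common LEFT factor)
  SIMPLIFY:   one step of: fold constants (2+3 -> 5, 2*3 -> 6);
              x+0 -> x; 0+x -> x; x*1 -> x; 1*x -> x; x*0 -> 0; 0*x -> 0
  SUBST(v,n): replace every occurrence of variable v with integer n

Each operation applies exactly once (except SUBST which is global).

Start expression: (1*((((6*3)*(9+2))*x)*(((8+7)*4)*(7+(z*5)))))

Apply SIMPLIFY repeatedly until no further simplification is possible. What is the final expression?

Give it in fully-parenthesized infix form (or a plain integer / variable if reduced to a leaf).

Answer: ((198*x)*(60*(7+(z*5))))

Derivation:
Start: (1*((((6*3)*(9+2))*x)*(((8+7)*4)*(7+(z*5)))))
Step 1: at root: (1*((((6*3)*(9+2))*x)*(((8+7)*4)*(7+(z*5))))) -> ((((6*3)*(9+2))*x)*(((8+7)*4)*(7+(z*5)))); overall: (1*((((6*3)*(9+2))*x)*(((8+7)*4)*(7+(z*5))))) -> ((((6*3)*(9+2))*x)*(((8+7)*4)*(7+(z*5))))
Step 2: at LLL: (6*3) -> 18; overall: ((((6*3)*(9+2))*x)*(((8+7)*4)*(7+(z*5)))) -> (((18*(9+2))*x)*(((8+7)*4)*(7+(z*5))))
Step 3: at LLR: (9+2) -> 11; overall: (((18*(9+2))*x)*(((8+7)*4)*(7+(z*5)))) -> (((18*11)*x)*(((8+7)*4)*(7+(z*5))))
Step 4: at LL: (18*11) -> 198; overall: (((18*11)*x)*(((8+7)*4)*(7+(z*5)))) -> ((198*x)*(((8+7)*4)*(7+(z*5))))
Step 5: at RLL: (8+7) -> 15; overall: ((198*x)*(((8+7)*4)*(7+(z*5)))) -> ((198*x)*((15*4)*(7+(z*5))))
Step 6: at RL: (15*4) -> 60; overall: ((198*x)*((15*4)*(7+(z*5)))) -> ((198*x)*(60*(7+(z*5))))
Fixed point: ((198*x)*(60*(7+(z*5))))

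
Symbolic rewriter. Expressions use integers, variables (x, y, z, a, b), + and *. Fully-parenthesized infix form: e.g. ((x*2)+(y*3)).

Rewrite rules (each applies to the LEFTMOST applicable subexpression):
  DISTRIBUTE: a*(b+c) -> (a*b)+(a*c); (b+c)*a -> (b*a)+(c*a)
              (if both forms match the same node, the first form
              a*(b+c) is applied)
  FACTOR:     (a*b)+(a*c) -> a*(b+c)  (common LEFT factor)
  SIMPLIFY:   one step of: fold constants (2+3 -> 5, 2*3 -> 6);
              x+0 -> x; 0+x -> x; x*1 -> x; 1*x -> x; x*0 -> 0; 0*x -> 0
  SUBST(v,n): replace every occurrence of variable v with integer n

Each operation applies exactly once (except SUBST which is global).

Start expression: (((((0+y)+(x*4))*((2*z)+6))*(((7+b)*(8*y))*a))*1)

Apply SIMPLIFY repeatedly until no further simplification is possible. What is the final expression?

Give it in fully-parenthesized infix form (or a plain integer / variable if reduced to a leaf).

Start: (((((0+y)+(x*4))*((2*z)+6))*(((7+b)*(8*y))*a))*1)
Step 1: at root: (((((0+y)+(x*4))*((2*z)+6))*(((7+b)*(8*y))*a))*1) -> ((((0+y)+(x*4))*((2*z)+6))*(((7+b)*(8*y))*a)); overall: (((((0+y)+(x*4))*((2*z)+6))*(((7+b)*(8*y))*a))*1) -> ((((0+y)+(x*4))*((2*z)+6))*(((7+b)*(8*y))*a))
Step 2: at LLL: (0+y) -> y; overall: ((((0+y)+(x*4))*((2*z)+6))*(((7+b)*(8*y))*a)) -> (((y+(x*4))*((2*z)+6))*(((7+b)*(8*y))*a))
Fixed point: (((y+(x*4))*((2*z)+6))*(((7+b)*(8*y))*a))

Answer: (((y+(x*4))*((2*z)+6))*(((7+b)*(8*y))*a))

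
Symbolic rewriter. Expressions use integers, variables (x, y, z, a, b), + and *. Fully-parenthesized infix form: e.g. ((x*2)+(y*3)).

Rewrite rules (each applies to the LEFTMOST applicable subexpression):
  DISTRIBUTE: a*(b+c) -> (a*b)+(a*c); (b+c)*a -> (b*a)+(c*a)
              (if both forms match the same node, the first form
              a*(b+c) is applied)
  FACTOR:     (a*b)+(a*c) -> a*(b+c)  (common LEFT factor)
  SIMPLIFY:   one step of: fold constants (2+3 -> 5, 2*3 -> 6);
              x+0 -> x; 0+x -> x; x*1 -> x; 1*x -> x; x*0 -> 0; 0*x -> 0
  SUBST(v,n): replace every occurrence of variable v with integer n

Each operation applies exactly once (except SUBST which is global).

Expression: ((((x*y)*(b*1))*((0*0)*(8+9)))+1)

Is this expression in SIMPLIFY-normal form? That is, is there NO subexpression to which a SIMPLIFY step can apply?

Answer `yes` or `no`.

Answer: no

Derivation:
Expression: ((((x*y)*(b*1))*((0*0)*(8+9)))+1)
Scanning for simplifiable subexpressions (pre-order)...
  at root: ((((x*y)*(b*1))*((0*0)*(8+9)))+1) (not simplifiable)
  at L: (((x*y)*(b*1))*((0*0)*(8+9))) (not simplifiable)
  at LL: ((x*y)*(b*1)) (not simplifiable)
  at LLL: (x*y) (not simplifiable)
  at LLR: (b*1) (SIMPLIFIABLE)
  at LR: ((0*0)*(8+9)) (not simplifiable)
  at LRL: (0*0) (SIMPLIFIABLE)
  at LRR: (8+9) (SIMPLIFIABLE)
Found simplifiable subexpr at path LLR: (b*1)
One SIMPLIFY step would give: ((((x*y)*b)*((0*0)*(8+9)))+1)
-> NOT in normal form.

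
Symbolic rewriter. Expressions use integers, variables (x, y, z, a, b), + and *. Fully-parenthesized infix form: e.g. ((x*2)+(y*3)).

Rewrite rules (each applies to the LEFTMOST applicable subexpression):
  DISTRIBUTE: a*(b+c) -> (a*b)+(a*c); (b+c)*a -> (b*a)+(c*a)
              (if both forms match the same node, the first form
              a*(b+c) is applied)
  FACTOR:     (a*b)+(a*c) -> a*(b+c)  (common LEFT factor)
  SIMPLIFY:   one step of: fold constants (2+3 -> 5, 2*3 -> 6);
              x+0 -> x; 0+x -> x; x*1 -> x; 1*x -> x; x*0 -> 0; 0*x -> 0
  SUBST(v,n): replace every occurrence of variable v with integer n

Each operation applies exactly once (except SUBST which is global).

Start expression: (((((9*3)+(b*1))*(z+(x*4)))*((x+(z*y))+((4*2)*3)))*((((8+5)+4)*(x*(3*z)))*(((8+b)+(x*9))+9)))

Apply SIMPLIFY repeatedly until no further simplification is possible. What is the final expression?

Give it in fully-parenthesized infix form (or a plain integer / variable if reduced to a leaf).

Answer: ((((27+b)*(z+(x*4)))*((x+(z*y))+24))*((17*(x*(3*z)))*(((8+b)+(x*9))+9)))

Derivation:
Start: (((((9*3)+(b*1))*(z+(x*4)))*((x+(z*y))+((4*2)*3)))*((((8+5)+4)*(x*(3*z)))*(((8+b)+(x*9))+9)))
Step 1: at LLLL: (9*3) -> 27; overall: (((((9*3)+(b*1))*(z+(x*4)))*((x+(z*y))+((4*2)*3)))*((((8+5)+4)*(x*(3*z)))*(((8+b)+(x*9))+9))) -> ((((27+(b*1))*(z+(x*4)))*((x+(z*y))+((4*2)*3)))*((((8+5)+4)*(x*(3*z)))*(((8+b)+(x*9))+9)))
Step 2: at LLLR: (b*1) -> b; overall: ((((27+(b*1))*(z+(x*4)))*((x+(z*y))+((4*2)*3)))*((((8+5)+4)*(x*(3*z)))*(((8+b)+(x*9))+9))) -> ((((27+b)*(z+(x*4)))*((x+(z*y))+((4*2)*3)))*((((8+5)+4)*(x*(3*z)))*(((8+b)+(x*9))+9)))
Step 3: at LRRL: (4*2) -> 8; overall: ((((27+b)*(z+(x*4)))*((x+(z*y))+((4*2)*3)))*((((8+5)+4)*(x*(3*z)))*(((8+b)+(x*9))+9))) -> ((((27+b)*(z+(x*4)))*((x+(z*y))+(8*3)))*((((8+5)+4)*(x*(3*z)))*(((8+b)+(x*9))+9)))
Step 4: at LRR: (8*3) -> 24; overall: ((((27+b)*(z+(x*4)))*((x+(z*y))+(8*3)))*((((8+5)+4)*(x*(3*z)))*(((8+b)+(x*9))+9))) -> ((((27+b)*(z+(x*4)))*((x+(z*y))+24))*((((8+5)+4)*(x*(3*z)))*(((8+b)+(x*9))+9)))
Step 5: at RLLL: (8+5) -> 13; overall: ((((27+b)*(z+(x*4)))*((x+(z*y))+24))*((((8+5)+4)*(x*(3*z)))*(((8+b)+(x*9))+9))) -> ((((27+b)*(z+(x*4)))*((x+(z*y))+24))*(((13+4)*(x*(3*z)))*(((8+b)+(x*9))+9)))
Step 6: at RLL: (13+4) -> 17; overall: ((((27+b)*(z+(x*4)))*((x+(z*y))+24))*(((13+4)*(x*(3*z)))*(((8+b)+(x*9))+9))) -> ((((27+b)*(z+(x*4)))*((x+(z*y))+24))*((17*(x*(3*z)))*(((8+b)+(x*9))+9)))
Fixed point: ((((27+b)*(z+(x*4)))*((x+(z*y))+24))*((17*(x*(3*z)))*(((8+b)+(x*9))+9)))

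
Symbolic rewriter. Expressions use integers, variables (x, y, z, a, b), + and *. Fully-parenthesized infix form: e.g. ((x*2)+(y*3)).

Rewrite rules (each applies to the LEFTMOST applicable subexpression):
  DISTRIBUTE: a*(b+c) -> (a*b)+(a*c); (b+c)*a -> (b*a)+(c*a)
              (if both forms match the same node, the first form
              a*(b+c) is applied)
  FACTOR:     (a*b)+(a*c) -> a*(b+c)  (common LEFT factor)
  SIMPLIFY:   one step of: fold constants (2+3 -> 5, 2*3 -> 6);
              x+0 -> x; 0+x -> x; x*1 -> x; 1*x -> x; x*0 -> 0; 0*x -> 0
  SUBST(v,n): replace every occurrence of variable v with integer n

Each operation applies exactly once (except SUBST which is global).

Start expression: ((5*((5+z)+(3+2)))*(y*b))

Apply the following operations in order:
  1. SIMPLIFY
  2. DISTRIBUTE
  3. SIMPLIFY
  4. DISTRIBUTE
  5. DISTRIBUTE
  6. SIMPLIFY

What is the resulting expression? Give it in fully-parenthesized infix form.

Start: ((5*((5+z)+(3+2)))*(y*b))
Apply SIMPLIFY at LRR (target: (3+2)): ((5*((5+z)+(3+2)))*(y*b)) -> ((5*((5+z)+5))*(y*b))
Apply DISTRIBUTE at L (target: (5*((5+z)+5))): ((5*((5+z)+5))*(y*b)) -> (((5*(5+z))+(5*5))*(y*b))
Apply SIMPLIFY at LR (target: (5*5)): (((5*(5+z))+(5*5))*(y*b)) -> (((5*(5+z))+25)*(y*b))
Apply DISTRIBUTE at root (target: (((5*(5+z))+25)*(y*b))): (((5*(5+z))+25)*(y*b)) -> (((5*(5+z))*(y*b))+(25*(y*b)))
Apply DISTRIBUTE at LL (target: (5*(5+z))): (((5*(5+z))*(y*b))+(25*(y*b))) -> ((((5*5)+(5*z))*(y*b))+(25*(y*b)))
Apply SIMPLIFY at LLL (target: (5*5)): ((((5*5)+(5*z))*(y*b))+(25*(y*b))) -> (((25+(5*z))*(y*b))+(25*(y*b)))

Answer: (((25+(5*z))*(y*b))+(25*(y*b)))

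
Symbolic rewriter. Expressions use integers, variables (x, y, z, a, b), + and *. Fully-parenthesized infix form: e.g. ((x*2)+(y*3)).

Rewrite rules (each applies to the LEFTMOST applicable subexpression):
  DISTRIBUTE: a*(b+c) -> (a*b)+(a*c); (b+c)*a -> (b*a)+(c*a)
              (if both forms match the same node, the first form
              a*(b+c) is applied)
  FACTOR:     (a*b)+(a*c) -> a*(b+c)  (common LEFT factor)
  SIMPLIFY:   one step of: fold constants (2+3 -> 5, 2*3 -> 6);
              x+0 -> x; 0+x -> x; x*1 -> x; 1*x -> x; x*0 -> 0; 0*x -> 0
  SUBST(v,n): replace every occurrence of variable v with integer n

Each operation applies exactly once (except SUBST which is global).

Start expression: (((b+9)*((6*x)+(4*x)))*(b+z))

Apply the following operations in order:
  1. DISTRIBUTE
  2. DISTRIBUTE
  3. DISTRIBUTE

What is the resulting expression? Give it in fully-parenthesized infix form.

Answer: (((((b+9)*(6*x))*b)+(((b+9)*(4*x))*b))+(((b+9)*((6*x)+(4*x)))*z))

Derivation:
Start: (((b+9)*((6*x)+(4*x)))*(b+z))
Apply DISTRIBUTE at root (target: (((b+9)*((6*x)+(4*x)))*(b+z))): (((b+9)*((6*x)+(4*x)))*(b+z)) -> ((((b+9)*((6*x)+(4*x)))*b)+(((b+9)*((6*x)+(4*x)))*z))
Apply DISTRIBUTE at LL (target: ((b+9)*((6*x)+(4*x)))): ((((b+9)*((6*x)+(4*x)))*b)+(((b+9)*((6*x)+(4*x)))*z)) -> (((((b+9)*(6*x))+((b+9)*(4*x)))*b)+(((b+9)*((6*x)+(4*x)))*z))
Apply DISTRIBUTE at L (target: ((((b+9)*(6*x))+((b+9)*(4*x)))*b)): (((((b+9)*(6*x))+((b+9)*(4*x)))*b)+(((b+9)*((6*x)+(4*x)))*z)) -> (((((b+9)*(6*x))*b)+(((b+9)*(4*x))*b))+(((b+9)*((6*x)+(4*x)))*z))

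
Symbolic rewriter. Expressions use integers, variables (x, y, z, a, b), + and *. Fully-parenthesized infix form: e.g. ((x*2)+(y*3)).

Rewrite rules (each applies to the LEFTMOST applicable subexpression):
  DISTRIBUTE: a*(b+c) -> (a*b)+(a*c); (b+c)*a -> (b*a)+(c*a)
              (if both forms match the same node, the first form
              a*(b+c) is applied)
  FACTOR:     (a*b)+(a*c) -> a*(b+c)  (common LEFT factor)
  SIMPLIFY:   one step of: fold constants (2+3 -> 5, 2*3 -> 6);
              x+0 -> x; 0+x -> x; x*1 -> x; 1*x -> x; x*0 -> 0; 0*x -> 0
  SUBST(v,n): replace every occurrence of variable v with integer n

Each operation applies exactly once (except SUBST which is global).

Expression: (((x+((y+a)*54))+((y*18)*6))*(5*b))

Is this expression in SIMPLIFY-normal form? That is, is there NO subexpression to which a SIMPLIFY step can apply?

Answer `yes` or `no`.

Expression: (((x+((y+a)*54))+((y*18)*6))*(5*b))
Scanning for simplifiable subexpressions (pre-order)...
  at root: (((x+((y+a)*54))+((y*18)*6))*(5*b)) (not simplifiable)
  at L: ((x+((y+a)*54))+((y*18)*6)) (not simplifiable)
  at LL: (x+((y+a)*54)) (not simplifiable)
  at LLR: ((y+a)*54) (not simplifiable)
  at LLRL: (y+a) (not simplifiable)
  at LR: ((y*18)*6) (not simplifiable)
  at LRL: (y*18) (not simplifiable)
  at R: (5*b) (not simplifiable)
Result: no simplifiable subexpression found -> normal form.

Answer: yes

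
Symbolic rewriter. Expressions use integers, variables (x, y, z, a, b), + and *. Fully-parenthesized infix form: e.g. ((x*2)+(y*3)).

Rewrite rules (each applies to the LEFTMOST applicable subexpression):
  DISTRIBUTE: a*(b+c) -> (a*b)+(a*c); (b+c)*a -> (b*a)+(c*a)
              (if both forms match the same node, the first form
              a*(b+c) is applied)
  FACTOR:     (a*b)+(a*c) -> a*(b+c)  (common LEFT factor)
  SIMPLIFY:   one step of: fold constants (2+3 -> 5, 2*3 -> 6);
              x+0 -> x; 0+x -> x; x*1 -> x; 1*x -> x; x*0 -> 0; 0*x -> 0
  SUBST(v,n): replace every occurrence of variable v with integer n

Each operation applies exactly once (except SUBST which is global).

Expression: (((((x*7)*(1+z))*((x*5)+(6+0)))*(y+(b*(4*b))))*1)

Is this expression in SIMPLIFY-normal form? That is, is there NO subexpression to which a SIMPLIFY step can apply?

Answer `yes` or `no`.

Answer: no

Derivation:
Expression: (((((x*7)*(1+z))*((x*5)+(6+0)))*(y+(b*(4*b))))*1)
Scanning for simplifiable subexpressions (pre-order)...
  at root: (((((x*7)*(1+z))*((x*5)+(6+0)))*(y+(b*(4*b))))*1) (SIMPLIFIABLE)
  at L: ((((x*7)*(1+z))*((x*5)+(6+0)))*(y+(b*(4*b)))) (not simplifiable)
  at LL: (((x*7)*(1+z))*((x*5)+(6+0))) (not simplifiable)
  at LLL: ((x*7)*(1+z)) (not simplifiable)
  at LLLL: (x*7) (not simplifiable)
  at LLLR: (1+z) (not simplifiable)
  at LLR: ((x*5)+(6+0)) (not simplifiable)
  at LLRL: (x*5) (not simplifiable)
  at LLRR: (6+0) (SIMPLIFIABLE)
  at LR: (y+(b*(4*b))) (not simplifiable)
  at LRR: (b*(4*b)) (not simplifiable)
  at LRRR: (4*b) (not simplifiable)
Found simplifiable subexpr at path root: (((((x*7)*(1+z))*((x*5)+(6+0)))*(y+(b*(4*b))))*1)
One SIMPLIFY step would give: ((((x*7)*(1+z))*((x*5)+(6+0)))*(y+(b*(4*b))))
-> NOT in normal form.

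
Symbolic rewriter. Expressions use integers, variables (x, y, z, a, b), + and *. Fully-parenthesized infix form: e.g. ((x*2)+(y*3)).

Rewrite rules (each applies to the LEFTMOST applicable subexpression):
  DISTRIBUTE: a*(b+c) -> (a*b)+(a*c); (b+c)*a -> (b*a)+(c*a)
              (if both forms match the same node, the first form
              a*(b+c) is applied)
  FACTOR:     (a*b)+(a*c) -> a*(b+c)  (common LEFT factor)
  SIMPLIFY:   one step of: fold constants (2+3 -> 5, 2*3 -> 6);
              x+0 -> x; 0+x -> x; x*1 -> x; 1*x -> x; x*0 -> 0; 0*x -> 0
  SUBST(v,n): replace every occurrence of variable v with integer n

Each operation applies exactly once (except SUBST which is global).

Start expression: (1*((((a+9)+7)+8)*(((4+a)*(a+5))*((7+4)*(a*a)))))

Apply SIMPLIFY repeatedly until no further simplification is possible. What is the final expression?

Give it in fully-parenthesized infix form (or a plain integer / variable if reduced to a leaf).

Answer: ((((a+9)+7)+8)*(((4+a)*(a+5))*(11*(a*a))))

Derivation:
Start: (1*((((a+9)+7)+8)*(((4+a)*(a+5))*((7+4)*(a*a)))))
Step 1: at root: (1*((((a+9)+7)+8)*(((4+a)*(a+5))*((7+4)*(a*a))))) -> ((((a+9)+7)+8)*(((4+a)*(a+5))*((7+4)*(a*a)))); overall: (1*((((a+9)+7)+8)*(((4+a)*(a+5))*((7+4)*(a*a))))) -> ((((a+9)+7)+8)*(((4+a)*(a+5))*((7+4)*(a*a))))
Step 2: at RRL: (7+4) -> 11; overall: ((((a+9)+7)+8)*(((4+a)*(a+5))*((7+4)*(a*a)))) -> ((((a+9)+7)+8)*(((4+a)*(a+5))*(11*(a*a))))
Fixed point: ((((a+9)+7)+8)*(((4+a)*(a+5))*(11*(a*a))))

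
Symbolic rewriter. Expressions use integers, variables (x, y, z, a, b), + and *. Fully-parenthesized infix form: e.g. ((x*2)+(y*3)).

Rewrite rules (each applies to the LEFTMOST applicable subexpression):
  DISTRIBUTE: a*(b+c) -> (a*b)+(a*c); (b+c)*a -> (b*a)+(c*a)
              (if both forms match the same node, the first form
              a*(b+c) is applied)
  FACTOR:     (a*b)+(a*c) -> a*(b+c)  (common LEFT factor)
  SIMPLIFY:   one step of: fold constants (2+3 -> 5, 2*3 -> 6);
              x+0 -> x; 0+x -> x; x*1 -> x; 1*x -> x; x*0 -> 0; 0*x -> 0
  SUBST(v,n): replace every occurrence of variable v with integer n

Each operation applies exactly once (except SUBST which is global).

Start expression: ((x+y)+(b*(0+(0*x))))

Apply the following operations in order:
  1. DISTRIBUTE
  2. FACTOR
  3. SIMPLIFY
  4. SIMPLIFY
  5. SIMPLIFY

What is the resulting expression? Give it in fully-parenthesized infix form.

Answer: ((x+y)+0)

Derivation:
Start: ((x+y)+(b*(0+(0*x))))
Apply DISTRIBUTE at R (target: (b*(0+(0*x)))): ((x+y)+(b*(0+(0*x)))) -> ((x+y)+((b*0)+(b*(0*x))))
Apply FACTOR at R (target: ((b*0)+(b*(0*x)))): ((x+y)+((b*0)+(b*(0*x)))) -> ((x+y)+(b*(0+(0*x))))
Apply SIMPLIFY at RR (target: (0+(0*x))): ((x+y)+(b*(0+(0*x)))) -> ((x+y)+(b*(0*x)))
Apply SIMPLIFY at RR (target: (0*x)): ((x+y)+(b*(0*x))) -> ((x+y)+(b*0))
Apply SIMPLIFY at R (target: (b*0)): ((x+y)+(b*0)) -> ((x+y)+0)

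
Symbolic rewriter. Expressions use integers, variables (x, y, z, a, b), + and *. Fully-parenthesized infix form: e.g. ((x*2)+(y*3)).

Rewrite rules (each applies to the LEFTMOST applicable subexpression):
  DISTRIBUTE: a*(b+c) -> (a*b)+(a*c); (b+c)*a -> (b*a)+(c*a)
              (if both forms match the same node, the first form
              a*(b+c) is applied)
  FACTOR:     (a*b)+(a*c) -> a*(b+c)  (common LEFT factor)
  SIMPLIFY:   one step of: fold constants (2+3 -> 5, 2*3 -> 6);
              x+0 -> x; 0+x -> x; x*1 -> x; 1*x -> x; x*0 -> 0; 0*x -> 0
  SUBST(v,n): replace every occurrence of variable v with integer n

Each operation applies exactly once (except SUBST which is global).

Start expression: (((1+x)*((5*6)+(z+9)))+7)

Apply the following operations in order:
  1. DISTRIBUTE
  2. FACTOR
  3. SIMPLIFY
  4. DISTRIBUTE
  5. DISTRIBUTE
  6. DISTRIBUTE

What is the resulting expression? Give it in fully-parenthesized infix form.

Answer: ((((1*30)+(x*30))+(((1+x)*z)+((1+x)*9)))+7)

Derivation:
Start: (((1+x)*((5*6)+(z+9)))+7)
Apply DISTRIBUTE at L (target: ((1+x)*((5*6)+(z+9)))): (((1+x)*((5*6)+(z+9)))+7) -> ((((1+x)*(5*6))+((1+x)*(z+9)))+7)
Apply FACTOR at L (target: (((1+x)*(5*6))+((1+x)*(z+9)))): ((((1+x)*(5*6))+((1+x)*(z+9)))+7) -> (((1+x)*((5*6)+(z+9)))+7)
Apply SIMPLIFY at LRL (target: (5*6)): (((1+x)*((5*6)+(z+9)))+7) -> (((1+x)*(30+(z+9)))+7)
Apply DISTRIBUTE at L (target: ((1+x)*(30+(z+9)))): (((1+x)*(30+(z+9)))+7) -> ((((1+x)*30)+((1+x)*(z+9)))+7)
Apply DISTRIBUTE at LL (target: ((1+x)*30)): ((((1+x)*30)+((1+x)*(z+9)))+7) -> ((((1*30)+(x*30))+((1+x)*(z+9)))+7)
Apply DISTRIBUTE at LR (target: ((1+x)*(z+9))): ((((1*30)+(x*30))+((1+x)*(z+9)))+7) -> ((((1*30)+(x*30))+(((1+x)*z)+((1+x)*9)))+7)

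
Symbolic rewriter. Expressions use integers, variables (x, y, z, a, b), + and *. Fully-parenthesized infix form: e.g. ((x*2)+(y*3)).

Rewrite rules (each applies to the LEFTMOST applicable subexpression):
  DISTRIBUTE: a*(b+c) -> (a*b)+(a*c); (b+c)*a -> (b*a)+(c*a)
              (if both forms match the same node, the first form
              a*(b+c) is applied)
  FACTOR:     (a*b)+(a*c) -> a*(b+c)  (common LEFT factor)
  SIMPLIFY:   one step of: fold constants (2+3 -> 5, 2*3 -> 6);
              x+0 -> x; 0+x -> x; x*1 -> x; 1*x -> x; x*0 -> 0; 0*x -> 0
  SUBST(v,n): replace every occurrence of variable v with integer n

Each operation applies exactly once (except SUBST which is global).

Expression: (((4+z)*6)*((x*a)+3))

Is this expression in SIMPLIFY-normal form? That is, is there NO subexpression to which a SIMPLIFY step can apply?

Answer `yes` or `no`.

Expression: (((4+z)*6)*((x*a)+3))
Scanning for simplifiable subexpressions (pre-order)...
  at root: (((4+z)*6)*((x*a)+3)) (not simplifiable)
  at L: ((4+z)*6) (not simplifiable)
  at LL: (4+z) (not simplifiable)
  at R: ((x*a)+3) (not simplifiable)
  at RL: (x*a) (not simplifiable)
Result: no simplifiable subexpression found -> normal form.

Answer: yes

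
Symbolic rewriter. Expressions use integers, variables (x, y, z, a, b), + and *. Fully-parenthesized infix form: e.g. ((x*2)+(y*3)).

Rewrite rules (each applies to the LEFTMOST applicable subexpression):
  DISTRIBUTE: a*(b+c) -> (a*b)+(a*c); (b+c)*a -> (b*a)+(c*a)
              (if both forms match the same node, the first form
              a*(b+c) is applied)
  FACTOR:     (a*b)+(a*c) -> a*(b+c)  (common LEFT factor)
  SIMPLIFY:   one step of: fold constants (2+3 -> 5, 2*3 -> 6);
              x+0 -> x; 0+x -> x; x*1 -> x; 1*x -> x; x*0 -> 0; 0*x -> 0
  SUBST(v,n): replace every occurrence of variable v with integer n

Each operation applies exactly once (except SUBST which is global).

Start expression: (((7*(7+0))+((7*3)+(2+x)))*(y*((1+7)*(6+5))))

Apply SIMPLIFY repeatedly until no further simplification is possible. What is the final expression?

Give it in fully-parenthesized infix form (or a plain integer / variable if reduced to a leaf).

Start: (((7*(7+0))+((7*3)+(2+x)))*(y*((1+7)*(6+5))))
Step 1: at LLR: (7+0) -> 7; overall: (((7*(7+0))+((7*3)+(2+x)))*(y*((1+7)*(6+5)))) -> (((7*7)+((7*3)+(2+x)))*(y*((1+7)*(6+5))))
Step 2: at LL: (7*7) -> 49; overall: (((7*7)+((7*3)+(2+x)))*(y*((1+7)*(6+5)))) -> ((49+((7*3)+(2+x)))*(y*((1+7)*(6+5))))
Step 3: at LRL: (7*3) -> 21; overall: ((49+((7*3)+(2+x)))*(y*((1+7)*(6+5)))) -> ((49+(21+(2+x)))*(y*((1+7)*(6+5))))
Step 4: at RRL: (1+7) -> 8; overall: ((49+(21+(2+x)))*(y*((1+7)*(6+5)))) -> ((49+(21+(2+x)))*(y*(8*(6+5))))
Step 5: at RRR: (6+5) -> 11; overall: ((49+(21+(2+x)))*(y*(8*(6+5)))) -> ((49+(21+(2+x)))*(y*(8*11)))
Step 6: at RR: (8*11) -> 88; overall: ((49+(21+(2+x)))*(y*(8*11))) -> ((49+(21+(2+x)))*(y*88))
Fixed point: ((49+(21+(2+x)))*(y*88))

Answer: ((49+(21+(2+x)))*(y*88))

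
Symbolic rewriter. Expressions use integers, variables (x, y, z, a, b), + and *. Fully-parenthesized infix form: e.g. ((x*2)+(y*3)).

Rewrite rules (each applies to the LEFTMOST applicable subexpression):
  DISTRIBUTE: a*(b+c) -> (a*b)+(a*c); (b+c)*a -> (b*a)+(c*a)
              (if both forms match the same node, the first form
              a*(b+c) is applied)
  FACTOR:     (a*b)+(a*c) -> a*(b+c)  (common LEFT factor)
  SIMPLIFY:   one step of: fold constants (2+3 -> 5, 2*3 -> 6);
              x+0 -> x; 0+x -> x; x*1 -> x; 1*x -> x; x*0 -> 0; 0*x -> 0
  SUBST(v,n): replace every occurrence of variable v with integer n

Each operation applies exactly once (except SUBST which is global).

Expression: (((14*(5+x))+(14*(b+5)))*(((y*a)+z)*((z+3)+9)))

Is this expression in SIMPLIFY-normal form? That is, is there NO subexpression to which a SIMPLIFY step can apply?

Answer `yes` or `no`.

Expression: (((14*(5+x))+(14*(b+5)))*(((y*a)+z)*((z+3)+9)))
Scanning for simplifiable subexpressions (pre-order)...
  at root: (((14*(5+x))+(14*(b+5)))*(((y*a)+z)*((z+3)+9))) (not simplifiable)
  at L: ((14*(5+x))+(14*(b+5))) (not simplifiable)
  at LL: (14*(5+x)) (not simplifiable)
  at LLR: (5+x) (not simplifiable)
  at LR: (14*(b+5)) (not simplifiable)
  at LRR: (b+5) (not simplifiable)
  at R: (((y*a)+z)*((z+3)+9)) (not simplifiable)
  at RL: ((y*a)+z) (not simplifiable)
  at RLL: (y*a) (not simplifiable)
  at RR: ((z+3)+9) (not simplifiable)
  at RRL: (z+3) (not simplifiable)
Result: no simplifiable subexpression found -> normal form.

Answer: yes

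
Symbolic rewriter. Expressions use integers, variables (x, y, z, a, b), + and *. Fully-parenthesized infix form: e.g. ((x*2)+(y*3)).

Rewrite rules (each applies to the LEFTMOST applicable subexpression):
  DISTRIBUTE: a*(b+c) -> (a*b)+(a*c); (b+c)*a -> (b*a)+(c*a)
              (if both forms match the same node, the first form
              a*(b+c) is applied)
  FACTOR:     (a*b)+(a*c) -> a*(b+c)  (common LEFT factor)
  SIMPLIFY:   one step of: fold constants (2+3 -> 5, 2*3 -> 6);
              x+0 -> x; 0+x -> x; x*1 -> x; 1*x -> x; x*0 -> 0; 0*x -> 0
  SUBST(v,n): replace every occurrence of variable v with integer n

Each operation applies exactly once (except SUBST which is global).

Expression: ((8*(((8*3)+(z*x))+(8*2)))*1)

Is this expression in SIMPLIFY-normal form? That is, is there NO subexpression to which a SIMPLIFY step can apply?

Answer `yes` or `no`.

Expression: ((8*(((8*3)+(z*x))+(8*2)))*1)
Scanning for simplifiable subexpressions (pre-order)...
  at root: ((8*(((8*3)+(z*x))+(8*2)))*1) (SIMPLIFIABLE)
  at L: (8*(((8*3)+(z*x))+(8*2))) (not simplifiable)
  at LR: (((8*3)+(z*x))+(8*2)) (not simplifiable)
  at LRL: ((8*3)+(z*x)) (not simplifiable)
  at LRLL: (8*3) (SIMPLIFIABLE)
  at LRLR: (z*x) (not simplifiable)
  at LRR: (8*2) (SIMPLIFIABLE)
Found simplifiable subexpr at path root: ((8*(((8*3)+(z*x))+(8*2)))*1)
One SIMPLIFY step would give: (8*(((8*3)+(z*x))+(8*2)))
-> NOT in normal form.

Answer: no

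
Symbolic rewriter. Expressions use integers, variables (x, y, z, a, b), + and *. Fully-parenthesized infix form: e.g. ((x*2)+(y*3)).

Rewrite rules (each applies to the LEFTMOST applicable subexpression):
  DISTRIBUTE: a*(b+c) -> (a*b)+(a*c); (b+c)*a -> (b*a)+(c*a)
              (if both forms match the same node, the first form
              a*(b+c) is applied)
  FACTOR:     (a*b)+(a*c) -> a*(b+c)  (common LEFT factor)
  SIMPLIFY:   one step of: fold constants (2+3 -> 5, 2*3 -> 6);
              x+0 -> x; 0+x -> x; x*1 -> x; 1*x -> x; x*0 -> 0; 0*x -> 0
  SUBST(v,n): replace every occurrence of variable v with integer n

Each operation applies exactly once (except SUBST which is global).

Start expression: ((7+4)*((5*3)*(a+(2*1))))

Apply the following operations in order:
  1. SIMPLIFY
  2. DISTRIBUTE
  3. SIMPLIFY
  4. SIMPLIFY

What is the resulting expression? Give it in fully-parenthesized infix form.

Answer: (11*((15*a)+(15*(2*1))))

Derivation:
Start: ((7+4)*((5*3)*(a+(2*1))))
Apply SIMPLIFY at L (target: (7+4)): ((7+4)*((5*3)*(a+(2*1)))) -> (11*((5*3)*(a+(2*1))))
Apply DISTRIBUTE at R (target: ((5*3)*(a+(2*1)))): (11*((5*3)*(a+(2*1)))) -> (11*(((5*3)*a)+((5*3)*(2*1))))
Apply SIMPLIFY at RLL (target: (5*3)): (11*(((5*3)*a)+((5*3)*(2*1)))) -> (11*((15*a)+((5*3)*(2*1))))
Apply SIMPLIFY at RRL (target: (5*3)): (11*((15*a)+((5*3)*(2*1)))) -> (11*((15*a)+(15*(2*1))))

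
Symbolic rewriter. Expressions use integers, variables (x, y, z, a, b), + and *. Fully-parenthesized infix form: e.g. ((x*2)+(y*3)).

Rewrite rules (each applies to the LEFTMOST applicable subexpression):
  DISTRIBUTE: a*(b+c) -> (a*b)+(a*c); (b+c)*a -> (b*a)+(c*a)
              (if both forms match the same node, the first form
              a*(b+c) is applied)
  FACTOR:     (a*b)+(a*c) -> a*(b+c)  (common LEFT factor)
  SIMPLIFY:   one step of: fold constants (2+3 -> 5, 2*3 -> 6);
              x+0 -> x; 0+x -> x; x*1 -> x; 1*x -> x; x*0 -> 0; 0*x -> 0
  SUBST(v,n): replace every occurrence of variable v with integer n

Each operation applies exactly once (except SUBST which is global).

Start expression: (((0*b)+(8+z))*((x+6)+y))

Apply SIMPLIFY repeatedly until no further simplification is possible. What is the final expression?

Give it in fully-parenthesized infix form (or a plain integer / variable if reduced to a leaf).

Start: (((0*b)+(8+z))*((x+6)+y))
Step 1: at LL: (0*b) -> 0; overall: (((0*b)+(8+z))*((x+6)+y)) -> ((0+(8+z))*((x+6)+y))
Step 2: at L: (0+(8+z)) -> (8+z); overall: ((0+(8+z))*((x+6)+y)) -> ((8+z)*((x+6)+y))
Fixed point: ((8+z)*((x+6)+y))

Answer: ((8+z)*((x+6)+y))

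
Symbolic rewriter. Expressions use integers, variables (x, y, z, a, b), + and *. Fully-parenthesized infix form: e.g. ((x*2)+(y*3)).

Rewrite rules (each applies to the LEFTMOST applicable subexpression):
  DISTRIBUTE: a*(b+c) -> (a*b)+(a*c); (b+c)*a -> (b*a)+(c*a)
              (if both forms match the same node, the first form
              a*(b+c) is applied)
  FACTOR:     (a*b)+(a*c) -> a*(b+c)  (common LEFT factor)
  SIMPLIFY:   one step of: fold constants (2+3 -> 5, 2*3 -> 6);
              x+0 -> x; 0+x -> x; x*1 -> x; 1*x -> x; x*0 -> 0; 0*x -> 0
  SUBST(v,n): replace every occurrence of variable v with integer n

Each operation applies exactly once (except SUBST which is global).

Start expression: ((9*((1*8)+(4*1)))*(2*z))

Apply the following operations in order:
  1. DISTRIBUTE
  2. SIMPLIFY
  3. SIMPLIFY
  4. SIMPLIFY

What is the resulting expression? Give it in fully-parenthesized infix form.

Answer: ((72+(9*4))*(2*z))

Derivation:
Start: ((9*((1*8)+(4*1)))*(2*z))
Apply DISTRIBUTE at L (target: (9*((1*8)+(4*1)))): ((9*((1*8)+(4*1)))*(2*z)) -> (((9*(1*8))+(9*(4*1)))*(2*z))
Apply SIMPLIFY at LLR (target: (1*8)): (((9*(1*8))+(9*(4*1)))*(2*z)) -> (((9*8)+(9*(4*1)))*(2*z))
Apply SIMPLIFY at LL (target: (9*8)): (((9*8)+(9*(4*1)))*(2*z)) -> ((72+(9*(4*1)))*(2*z))
Apply SIMPLIFY at LRR (target: (4*1)): ((72+(9*(4*1)))*(2*z)) -> ((72+(9*4))*(2*z))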